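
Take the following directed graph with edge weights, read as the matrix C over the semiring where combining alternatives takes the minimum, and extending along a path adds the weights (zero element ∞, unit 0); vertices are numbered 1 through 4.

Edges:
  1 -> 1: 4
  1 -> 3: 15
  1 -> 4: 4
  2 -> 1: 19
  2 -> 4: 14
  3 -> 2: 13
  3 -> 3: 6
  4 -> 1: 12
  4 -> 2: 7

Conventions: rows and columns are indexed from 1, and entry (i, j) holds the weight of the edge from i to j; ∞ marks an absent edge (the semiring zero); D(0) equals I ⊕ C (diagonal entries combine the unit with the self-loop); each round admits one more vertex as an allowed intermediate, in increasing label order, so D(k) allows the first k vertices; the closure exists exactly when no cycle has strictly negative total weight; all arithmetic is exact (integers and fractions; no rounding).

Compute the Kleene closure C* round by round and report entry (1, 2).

D(0):
  [0, ∞, 15, 4]
  [19, 0, ∞, 14]
  [∞, 13, 0, ∞]
  [12, 7, ∞, 0]
D(1):
  [0, ∞, 15, 4]
  [19, 0, 34, 14]
  [∞, 13, 0, ∞]
  [12, 7, 27, 0]
D(2):
  [0, ∞, 15, 4]
  [19, 0, 34, 14]
  [32, 13, 0, 27]
  [12, 7, 27, 0]
D(3):
  [0, 28, 15, 4]
  [19, 0, 34, 14]
  [32, 13, 0, 27]
  [12, 7, 27, 0]
D(4):
  [0, 11, 15, 4]
  [19, 0, 34, 14]
  [32, 13, 0, 27]
  [12, 7, 27, 0]
Answer: C*[1][2] = 11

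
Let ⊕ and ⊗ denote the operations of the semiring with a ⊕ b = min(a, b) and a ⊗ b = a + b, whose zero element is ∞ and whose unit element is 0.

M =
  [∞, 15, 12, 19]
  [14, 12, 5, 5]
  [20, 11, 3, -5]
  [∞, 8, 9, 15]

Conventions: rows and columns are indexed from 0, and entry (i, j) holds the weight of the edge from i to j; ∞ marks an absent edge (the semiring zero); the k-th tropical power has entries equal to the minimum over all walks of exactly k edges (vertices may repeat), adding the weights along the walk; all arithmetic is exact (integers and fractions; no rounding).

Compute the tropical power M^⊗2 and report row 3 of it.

M^⊗2:
  [29, 23, 15, 7]
  [25, 13, 8, 0]
  [23, 3, 4, -2]
  [22, 20, 12, 4]
Answer: row 3 of M^⊗2 = [22, 20, 12, 4]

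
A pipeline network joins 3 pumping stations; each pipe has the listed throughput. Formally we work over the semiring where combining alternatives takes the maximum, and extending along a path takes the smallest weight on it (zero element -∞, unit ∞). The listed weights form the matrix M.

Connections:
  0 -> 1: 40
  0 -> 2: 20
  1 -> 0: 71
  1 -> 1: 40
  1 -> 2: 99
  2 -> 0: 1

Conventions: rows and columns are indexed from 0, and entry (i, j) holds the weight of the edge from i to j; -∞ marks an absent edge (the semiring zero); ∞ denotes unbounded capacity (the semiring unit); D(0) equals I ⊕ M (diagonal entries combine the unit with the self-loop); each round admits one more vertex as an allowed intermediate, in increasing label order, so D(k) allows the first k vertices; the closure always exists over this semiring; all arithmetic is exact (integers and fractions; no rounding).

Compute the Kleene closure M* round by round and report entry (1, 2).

D(0):
  [∞, 40, 20]
  [71, ∞, 99]
  [1, -∞, ∞]
D(1):
  [∞, 40, 20]
  [71, ∞, 99]
  [1, 1, ∞]
D(2):
  [∞, 40, 40]
  [71, ∞, 99]
  [1, 1, ∞]
D(3):
  [∞, 40, 40]
  [71, ∞, 99]
  [1, 1, ∞]
Answer: M*[1][2] = 99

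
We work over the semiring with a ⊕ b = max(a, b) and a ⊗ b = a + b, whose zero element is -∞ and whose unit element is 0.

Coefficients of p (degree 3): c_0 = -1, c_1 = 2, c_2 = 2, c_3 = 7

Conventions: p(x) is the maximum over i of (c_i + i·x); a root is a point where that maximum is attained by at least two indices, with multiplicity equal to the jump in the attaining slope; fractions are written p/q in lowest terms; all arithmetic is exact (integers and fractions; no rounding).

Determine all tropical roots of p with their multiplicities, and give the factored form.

hull edge (i=0, c=-1) to (i=1, c=2): slope 3, span 1
hull edge (i=1, c=2) to (i=3, c=7): slope 5/2, span 2
Factored form: p(x) = 7 ⊗ (x ⊕ (-3)) ⊗ (x ⊕ (-5/2)) ⊗ (x ⊕ (-5/2))
Answer: roots = -3 (mult 1), -5/2 (mult 2)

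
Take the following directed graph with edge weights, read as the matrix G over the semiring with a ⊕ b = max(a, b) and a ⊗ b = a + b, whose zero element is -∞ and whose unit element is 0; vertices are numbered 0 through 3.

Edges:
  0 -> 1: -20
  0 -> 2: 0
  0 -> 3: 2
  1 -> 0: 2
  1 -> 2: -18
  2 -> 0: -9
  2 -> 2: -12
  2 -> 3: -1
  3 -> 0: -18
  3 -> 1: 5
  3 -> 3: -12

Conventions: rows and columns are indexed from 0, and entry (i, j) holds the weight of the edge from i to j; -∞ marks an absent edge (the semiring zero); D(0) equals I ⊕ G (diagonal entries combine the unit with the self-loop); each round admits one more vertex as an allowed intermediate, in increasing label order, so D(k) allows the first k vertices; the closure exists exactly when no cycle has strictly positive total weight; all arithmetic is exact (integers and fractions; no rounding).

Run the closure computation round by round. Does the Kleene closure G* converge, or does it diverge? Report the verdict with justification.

D(0):
  [0, -20, 0, 2]
  [2, 0, -18, -∞]
  [-9, -∞, 0, -1]
  [-18, 5, -∞, 0]
D(1):
  [0, -20, 0, 2]
  [2, 0, 2, 4]
  [-9, -29, 0, -1]
  [-18, 5, -18, 0]
Detection: at round 2, diagonal entry (3, 3) turns strictly positive.
Key observation: the cycle 3->1->0->3 has total weight 5 + 2 + 2, which is strictly positive.
Answer: DIVERGES — positive cycle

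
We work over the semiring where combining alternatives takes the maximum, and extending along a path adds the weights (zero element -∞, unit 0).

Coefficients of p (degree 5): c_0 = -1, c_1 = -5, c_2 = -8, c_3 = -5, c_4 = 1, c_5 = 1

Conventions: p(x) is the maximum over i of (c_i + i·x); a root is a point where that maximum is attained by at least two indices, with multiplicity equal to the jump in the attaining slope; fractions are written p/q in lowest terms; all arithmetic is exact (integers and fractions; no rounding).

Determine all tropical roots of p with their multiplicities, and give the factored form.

hull edge (i=0, c=-1) to (i=4, c=1): slope 1/2, span 4
hull edge (i=4, c=1) to (i=5, c=1): slope 0, span 1
Factored form: p(x) = 1 ⊗ (x ⊕ (-1/2)) ⊗ (x ⊕ (-1/2)) ⊗ (x ⊕ (-1/2)) ⊗ (x ⊕ (-1/2)) ⊗ (x ⊕ 0)
Answer: roots = -1/2 (mult 4), 0 (mult 1)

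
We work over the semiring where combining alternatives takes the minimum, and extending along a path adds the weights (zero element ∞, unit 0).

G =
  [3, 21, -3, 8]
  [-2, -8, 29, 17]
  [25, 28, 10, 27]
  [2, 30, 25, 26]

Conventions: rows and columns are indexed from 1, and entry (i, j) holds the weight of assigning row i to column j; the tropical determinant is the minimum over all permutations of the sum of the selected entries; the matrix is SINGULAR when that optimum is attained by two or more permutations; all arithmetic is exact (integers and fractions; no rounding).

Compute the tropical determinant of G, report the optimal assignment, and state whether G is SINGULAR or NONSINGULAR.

σ = (1, 2, 3, 4): 3 + (-8) + 10 + 26 = 31
σ = (1, 2, 4, 3): 3 + (-8) + 27 + 25 = 47
σ = (1, 3, 2, 4): 3 + 29 + 28 + 26 = 86
σ = (1, 3, 4, 2): 3 + 29 + 27 + 30 = 89
σ = (1, 4, 2, 3): 3 + 17 + 28 + 25 = 73
σ = (1, 4, 3, 2): 3 + 17 + 10 + 30 = 60
σ = (2, 1, 3, 4): 21 + (-2) + 10 + 26 = 55
σ = (2, 1, 4, 3): 21 + (-2) + 27 + 25 = 71
σ = (2, 3, 1, 4): 21 + 29 + 25 + 26 = 101
σ = (2, 3, 4, 1): 21 + 29 + 27 + 2 = 79
σ = (2, 4, 1, 3): 21 + 17 + 25 + 25 = 88
σ = (2, 4, 3, 1): 21 + 17 + 10 + 2 = 50
σ = (3, 1, 2, 4): (-3) + (-2) + 28 + 26 = 49
σ = (3, 1, 4, 2): (-3) + (-2) + 27 + 30 = 52
σ = (3, 2, 1, 4): (-3) + (-8) + 25 + 26 = 40
σ = (3, 2, 4, 1): (-3) + (-8) + 27 + 2 = 18
σ = (3, 4, 1, 2): (-3) + 17 + 25 + 30 = 69
σ = (3, 4, 2, 1): (-3) + 17 + 28 + 2 = 44
σ = (4, 1, 2, 3): 8 + (-2) + 28 + 25 = 59
σ = (4, 1, 3, 2): 8 + (-2) + 10 + 30 = 46
σ = (4, 2, 1, 3): 8 + (-8) + 25 + 25 = 50
σ = (4, 2, 3, 1): 8 + (-8) + 10 + 2 = 12
σ = (4, 3, 1, 2): 8 + 29 + 25 + 30 = 92
σ = (4, 3, 2, 1): 8 + 29 + 28 + 2 = 67
Optimal value attained by: σ = (4, 2, 3, 1).
Answer: det⊕(G) = 12; verdict: NONSINGULAR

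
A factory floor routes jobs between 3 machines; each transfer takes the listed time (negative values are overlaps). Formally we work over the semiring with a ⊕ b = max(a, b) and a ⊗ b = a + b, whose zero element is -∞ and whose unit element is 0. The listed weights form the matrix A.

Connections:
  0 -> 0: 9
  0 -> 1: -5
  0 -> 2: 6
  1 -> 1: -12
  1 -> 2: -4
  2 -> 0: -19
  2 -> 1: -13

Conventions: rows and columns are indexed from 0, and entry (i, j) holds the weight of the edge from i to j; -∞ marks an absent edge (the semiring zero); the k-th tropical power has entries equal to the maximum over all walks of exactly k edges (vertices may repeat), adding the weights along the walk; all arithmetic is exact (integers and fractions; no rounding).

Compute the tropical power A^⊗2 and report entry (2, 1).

A^⊗2:
  [18, 4, 15]
  [-23, -17, -16]
  [-10, -24, -13]
Key observation: the optimum is the walk 2->0->1, with weight (-19) + (-5) = -24.
Optimal value attained by: walk 2->0->1.
Answer: (A^⊗2)[2][1] = -24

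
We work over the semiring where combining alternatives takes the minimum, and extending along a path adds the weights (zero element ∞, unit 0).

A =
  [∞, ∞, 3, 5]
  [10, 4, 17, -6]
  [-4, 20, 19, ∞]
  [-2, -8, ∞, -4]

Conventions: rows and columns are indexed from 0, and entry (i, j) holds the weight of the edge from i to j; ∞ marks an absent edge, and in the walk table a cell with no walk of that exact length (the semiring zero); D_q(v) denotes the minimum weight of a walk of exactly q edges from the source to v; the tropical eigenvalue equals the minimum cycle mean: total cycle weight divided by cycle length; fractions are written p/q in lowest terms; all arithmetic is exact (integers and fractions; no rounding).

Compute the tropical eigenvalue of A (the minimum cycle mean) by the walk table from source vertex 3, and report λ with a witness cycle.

q=0: [∞, ∞, ∞, 0]
q=1: [-2, -8, ∞, -4]
q=2: [-6, -12, 1, -14]
q=3: [-16, -22, -3, -18]
q=4: [-20, -26, -13, -28]
Optimal cycle mean attained by: cycle 1->3->1, total (-6) + (-8), length 2.
Answer: λ = -7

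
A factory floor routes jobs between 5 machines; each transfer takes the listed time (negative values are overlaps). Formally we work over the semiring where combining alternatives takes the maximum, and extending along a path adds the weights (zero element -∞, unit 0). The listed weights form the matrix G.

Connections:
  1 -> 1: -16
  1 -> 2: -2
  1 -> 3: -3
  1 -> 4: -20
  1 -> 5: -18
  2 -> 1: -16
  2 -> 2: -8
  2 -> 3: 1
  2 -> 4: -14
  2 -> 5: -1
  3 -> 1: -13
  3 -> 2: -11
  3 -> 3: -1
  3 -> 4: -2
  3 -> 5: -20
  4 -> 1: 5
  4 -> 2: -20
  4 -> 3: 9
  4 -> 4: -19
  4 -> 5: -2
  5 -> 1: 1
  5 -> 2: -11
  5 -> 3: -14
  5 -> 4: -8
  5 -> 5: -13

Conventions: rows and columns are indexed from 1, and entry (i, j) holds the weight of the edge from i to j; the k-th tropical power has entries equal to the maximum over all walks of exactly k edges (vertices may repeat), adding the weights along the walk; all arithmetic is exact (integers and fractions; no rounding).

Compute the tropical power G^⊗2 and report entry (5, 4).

G^⊗2:
  [-15, -10, -1, -5, -3]
  [0, -10, 0, -1, -9]
  [3, -12, 7, -3, -4]
  [-1, 3, 8, 7, -11]
  [-3, -1, 1, -16, -10]
Key observation: the optimum is the walk 5->3->4, with weight (-14) + (-2) = -16.
Optimal value attained by: walk 5->3->4.
Answer: (G^⊗2)[5][4] = -16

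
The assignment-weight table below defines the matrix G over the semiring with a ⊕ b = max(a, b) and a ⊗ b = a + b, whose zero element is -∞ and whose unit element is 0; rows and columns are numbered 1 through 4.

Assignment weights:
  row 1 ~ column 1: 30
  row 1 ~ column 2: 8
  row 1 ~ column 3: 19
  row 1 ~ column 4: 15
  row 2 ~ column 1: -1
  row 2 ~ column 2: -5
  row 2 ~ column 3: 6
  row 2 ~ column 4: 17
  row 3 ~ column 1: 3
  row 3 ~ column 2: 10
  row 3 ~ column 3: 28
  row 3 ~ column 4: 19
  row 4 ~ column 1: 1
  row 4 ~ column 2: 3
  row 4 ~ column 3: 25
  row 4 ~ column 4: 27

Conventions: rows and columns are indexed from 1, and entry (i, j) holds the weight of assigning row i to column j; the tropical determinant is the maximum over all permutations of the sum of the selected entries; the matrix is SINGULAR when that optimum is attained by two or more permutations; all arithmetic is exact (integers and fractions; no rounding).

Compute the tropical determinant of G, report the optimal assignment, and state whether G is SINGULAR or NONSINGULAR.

σ = (1, 2, 3, 4): 30 + (-5) + 28 + 27 = 80
σ = (1, 2, 4, 3): 30 + (-5) + 19 + 25 = 69
σ = (1, 3, 2, 4): 30 + 6 + 10 + 27 = 73
σ = (1, 3, 4, 2): 30 + 6 + 19 + 3 = 58
σ = (1, 4, 2, 3): 30 + 17 + 10 + 25 = 82
σ = (1, 4, 3, 2): 30 + 17 + 28 + 3 = 78
σ = (2, 1, 3, 4): 8 + (-1) + 28 + 27 = 62
σ = (2, 1, 4, 3): 8 + (-1) + 19 + 25 = 51
σ = (2, 3, 1, 4): 8 + 6 + 3 + 27 = 44
σ = (2, 3, 4, 1): 8 + 6 + 19 + 1 = 34
σ = (2, 4, 1, 3): 8 + 17 + 3 + 25 = 53
σ = (2, 4, 3, 1): 8 + 17 + 28 + 1 = 54
σ = (3, 1, 2, 4): 19 + (-1) + 10 + 27 = 55
σ = (3, 1, 4, 2): 19 + (-1) + 19 + 3 = 40
σ = (3, 2, 1, 4): 19 + (-5) + 3 + 27 = 44
σ = (3, 2, 4, 1): 19 + (-5) + 19 + 1 = 34
σ = (3, 4, 1, 2): 19 + 17 + 3 + 3 = 42
σ = (3, 4, 2, 1): 19 + 17 + 10 + 1 = 47
σ = (4, 1, 2, 3): 15 + (-1) + 10 + 25 = 49
σ = (4, 1, 3, 2): 15 + (-1) + 28 + 3 = 45
σ = (4, 2, 1, 3): 15 + (-5) + 3 + 25 = 38
σ = (4, 2, 3, 1): 15 + (-5) + 28 + 1 = 39
σ = (4, 3, 1, 2): 15 + 6 + 3 + 3 = 27
σ = (4, 3, 2, 1): 15 + 6 + 10 + 1 = 32
Optimal value attained by: σ = (1, 4, 2, 3).
Answer: det⊕(G) = 82; verdict: NONSINGULAR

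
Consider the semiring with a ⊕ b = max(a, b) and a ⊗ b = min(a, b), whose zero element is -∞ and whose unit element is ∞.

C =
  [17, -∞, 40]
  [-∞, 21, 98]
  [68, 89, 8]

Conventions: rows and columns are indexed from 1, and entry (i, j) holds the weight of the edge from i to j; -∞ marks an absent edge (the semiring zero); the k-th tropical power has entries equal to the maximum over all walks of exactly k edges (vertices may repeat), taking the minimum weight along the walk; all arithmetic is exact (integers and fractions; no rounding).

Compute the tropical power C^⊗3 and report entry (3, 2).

C^⊗2:
  [40, 40, 17]
  [68, 89, 21]
  [17, 21, 89]
C^⊗3:
  [17, 21, 40]
  [21, 21, 89]
  [68, 89, 21]
Key observation: the optimum is the walk 3->2->3->2, with weight 89 min 98 min 89 = 89.
Optimal value attained by: walk 3->2->3->2.
Answer: (C^⊗3)[3][2] = 89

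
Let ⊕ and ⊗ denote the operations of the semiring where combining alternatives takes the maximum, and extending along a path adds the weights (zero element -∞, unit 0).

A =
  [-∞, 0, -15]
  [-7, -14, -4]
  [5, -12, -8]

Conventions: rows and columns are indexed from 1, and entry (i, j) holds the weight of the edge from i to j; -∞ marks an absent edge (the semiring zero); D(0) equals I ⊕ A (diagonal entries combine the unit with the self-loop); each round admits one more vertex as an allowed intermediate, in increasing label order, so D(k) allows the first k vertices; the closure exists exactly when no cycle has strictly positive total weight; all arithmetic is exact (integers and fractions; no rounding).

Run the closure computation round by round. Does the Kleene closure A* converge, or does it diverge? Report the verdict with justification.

D(0):
  [0, 0, -15]
  [-7, 0, -4]
  [5, -12, 0]
D(1):
  [0, 0, -15]
  [-7, 0, -4]
  [5, 5, 0]
Detection: at round 2, diagonal entry (3, 3) turns strictly positive.
Key observation: the cycle 3->1->2->3 has total weight 5 + 0 + (-4), which is strictly positive.
Answer: DIVERGES — positive cycle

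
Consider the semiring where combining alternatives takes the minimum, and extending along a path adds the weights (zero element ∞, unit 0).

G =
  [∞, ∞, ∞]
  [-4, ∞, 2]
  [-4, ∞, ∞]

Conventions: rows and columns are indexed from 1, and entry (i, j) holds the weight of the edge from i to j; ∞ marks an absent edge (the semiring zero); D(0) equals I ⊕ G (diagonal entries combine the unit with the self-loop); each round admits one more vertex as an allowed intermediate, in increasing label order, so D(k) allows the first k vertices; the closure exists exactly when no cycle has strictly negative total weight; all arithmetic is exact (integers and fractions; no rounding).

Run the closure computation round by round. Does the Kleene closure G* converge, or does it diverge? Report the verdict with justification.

D(0):
  [0, ∞, ∞]
  [-4, 0, 2]
  [-4, ∞, 0]
D(1):
  [0, ∞, ∞]
  [-4, 0, 2]
  [-4, ∞, 0]
D(2):
  [0, ∞, ∞]
  [-4, 0, 2]
  [-4, ∞, 0]
D(3):
  [0, ∞, ∞]
  [-4, 0, 2]
  [-4, ∞, 0]
Key observation: every diagonal entry stays at the unit through all rounds, so no improving cycle exists.
Answer: CONVERGES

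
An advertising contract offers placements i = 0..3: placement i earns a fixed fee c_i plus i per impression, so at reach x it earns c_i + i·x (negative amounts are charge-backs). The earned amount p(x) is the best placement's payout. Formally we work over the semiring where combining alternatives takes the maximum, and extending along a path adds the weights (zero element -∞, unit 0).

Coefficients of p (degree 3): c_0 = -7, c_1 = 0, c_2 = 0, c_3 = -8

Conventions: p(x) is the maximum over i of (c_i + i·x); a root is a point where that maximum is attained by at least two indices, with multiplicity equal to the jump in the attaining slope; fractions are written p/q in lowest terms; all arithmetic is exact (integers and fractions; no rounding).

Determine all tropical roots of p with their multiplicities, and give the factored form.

hull edge (i=0, c=-7) to (i=1, c=0): slope 7, span 1
hull edge (i=1, c=0) to (i=2, c=0): slope 0, span 1
hull edge (i=2, c=0) to (i=3, c=-8): slope -8, span 1
Factored form: p(x) = -8 ⊗ (x ⊕ (-7)) ⊗ (x ⊕ 0) ⊗ (x ⊕ 8)
Answer: roots = -7 (mult 1), 0 (mult 1), 8 (mult 1)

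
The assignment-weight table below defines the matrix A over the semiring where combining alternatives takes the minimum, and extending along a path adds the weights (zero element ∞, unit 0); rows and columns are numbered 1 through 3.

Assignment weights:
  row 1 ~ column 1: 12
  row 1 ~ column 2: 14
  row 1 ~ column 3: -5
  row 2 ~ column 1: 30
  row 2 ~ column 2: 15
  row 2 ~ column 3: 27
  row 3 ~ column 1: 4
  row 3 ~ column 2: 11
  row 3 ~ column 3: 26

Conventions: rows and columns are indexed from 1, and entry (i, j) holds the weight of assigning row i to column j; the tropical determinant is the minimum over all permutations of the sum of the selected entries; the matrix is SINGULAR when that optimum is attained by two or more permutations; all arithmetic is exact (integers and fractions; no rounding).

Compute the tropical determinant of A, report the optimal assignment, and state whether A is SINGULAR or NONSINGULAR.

σ = (1, 2, 3): 12 + 15 + 26 = 53
σ = (1, 3, 2): 12 + 27 + 11 = 50
σ = (2, 1, 3): 14 + 30 + 26 = 70
σ = (2, 3, 1): 14 + 27 + 4 = 45
σ = (3, 1, 2): (-5) + 30 + 11 = 36
σ = (3, 2, 1): (-5) + 15 + 4 = 14
Optimal value attained by: σ = (3, 2, 1).
Answer: det⊕(A) = 14; verdict: NONSINGULAR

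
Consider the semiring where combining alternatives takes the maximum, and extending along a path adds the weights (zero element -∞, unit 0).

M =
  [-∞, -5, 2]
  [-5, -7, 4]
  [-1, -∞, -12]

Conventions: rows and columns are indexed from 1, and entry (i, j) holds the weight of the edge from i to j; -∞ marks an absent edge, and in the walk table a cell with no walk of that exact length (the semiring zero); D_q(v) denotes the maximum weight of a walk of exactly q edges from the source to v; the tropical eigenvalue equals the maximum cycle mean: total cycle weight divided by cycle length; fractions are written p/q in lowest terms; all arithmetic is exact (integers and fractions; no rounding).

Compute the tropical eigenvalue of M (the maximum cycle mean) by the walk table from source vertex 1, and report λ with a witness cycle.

q=0: [0, -∞, -∞]
q=1: [-∞, -5, 2]
q=2: [1, -12, -1]
q=3: [-2, -4, 3]
Optimal cycle mean attained by: cycle 1->3->1, total 2 + (-1), length 2.
Answer: λ = 1/2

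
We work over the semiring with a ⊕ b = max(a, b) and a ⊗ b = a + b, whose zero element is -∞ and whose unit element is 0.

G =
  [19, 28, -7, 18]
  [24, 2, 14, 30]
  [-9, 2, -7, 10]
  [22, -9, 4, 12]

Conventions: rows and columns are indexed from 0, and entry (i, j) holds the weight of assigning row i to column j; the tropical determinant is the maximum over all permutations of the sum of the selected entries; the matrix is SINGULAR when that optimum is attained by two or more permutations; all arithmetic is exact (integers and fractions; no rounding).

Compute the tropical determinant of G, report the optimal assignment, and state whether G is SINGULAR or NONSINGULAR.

σ = (0, 1, 2, 3): 19 + 2 + (-7) + 12 = 26
σ = (0, 1, 3, 2): 19 + 2 + 10 + 4 = 35
σ = (0, 2, 1, 3): 19 + 14 + 2 + 12 = 47
σ = (0, 2, 3, 1): 19 + 14 + 10 + (-9) = 34
σ = (0, 3, 1, 2): 19 + 30 + 2 + 4 = 55
σ = (0, 3, 2, 1): 19 + 30 + (-7) + (-9) = 33
σ = (1, 0, 2, 3): 28 + 24 + (-7) + 12 = 57
σ = (1, 0, 3, 2): 28 + 24 + 10 + 4 = 66
σ = (1, 2, 0, 3): 28 + 14 + (-9) + 12 = 45
σ = (1, 2, 3, 0): 28 + 14 + 10 + 22 = 74
σ = (1, 3, 0, 2): 28 + 30 + (-9) + 4 = 53
σ = (1, 3, 2, 0): 28 + 30 + (-7) + 22 = 73
σ = (2, 0, 1, 3): (-7) + 24 + 2 + 12 = 31
σ = (2, 0, 3, 1): (-7) + 24 + 10 + (-9) = 18
σ = (2, 1, 0, 3): (-7) + 2 + (-9) + 12 = -2
σ = (2, 1, 3, 0): (-7) + 2 + 10 + 22 = 27
σ = (2, 3, 0, 1): (-7) + 30 + (-9) + (-9) = 5
σ = (2, 3, 1, 0): (-7) + 30 + 2 + 22 = 47
σ = (3, 0, 1, 2): 18 + 24 + 2 + 4 = 48
σ = (3, 0, 2, 1): 18 + 24 + (-7) + (-9) = 26
σ = (3, 1, 0, 2): 18 + 2 + (-9) + 4 = 15
σ = (3, 1, 2, 0): 18 + 2 + (-7) + 22 = 35
σ = (3, 2, 0, 1): 18 + 14 + (-9) + (-9) = 14
σ = (3, 2, 1, 0): 18 + 14 + 2 + 22 = 56
Optimal value attained by: σ = (1, 2, 3, 0).
Answer: det⊕(G) = 74; verdict: NONSINGULAR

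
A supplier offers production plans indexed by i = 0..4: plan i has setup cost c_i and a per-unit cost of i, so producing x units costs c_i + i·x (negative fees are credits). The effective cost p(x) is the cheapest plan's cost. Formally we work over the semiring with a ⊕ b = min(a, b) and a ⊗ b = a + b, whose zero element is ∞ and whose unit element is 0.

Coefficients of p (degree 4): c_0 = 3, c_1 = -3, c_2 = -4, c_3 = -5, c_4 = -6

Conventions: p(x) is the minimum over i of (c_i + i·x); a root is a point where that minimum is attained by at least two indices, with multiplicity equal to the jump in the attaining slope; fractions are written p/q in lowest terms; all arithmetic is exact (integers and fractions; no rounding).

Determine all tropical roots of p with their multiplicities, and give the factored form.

hull edge (i=0, c=3) to (i=1, c=-3): slope -6, span 1
hull edge (i=1, c=-3) to (i=4, c=-6): slope -1, span 3
Factored form: p(x) = -6 ⊗ (x ⊕ 1) ⊗ (x ⊕ 1) ⊗ (x ⊕ 1) ⊗ (x ⊕ 6)
Answer: roots = 1 (mult 3), 6 (mult 1)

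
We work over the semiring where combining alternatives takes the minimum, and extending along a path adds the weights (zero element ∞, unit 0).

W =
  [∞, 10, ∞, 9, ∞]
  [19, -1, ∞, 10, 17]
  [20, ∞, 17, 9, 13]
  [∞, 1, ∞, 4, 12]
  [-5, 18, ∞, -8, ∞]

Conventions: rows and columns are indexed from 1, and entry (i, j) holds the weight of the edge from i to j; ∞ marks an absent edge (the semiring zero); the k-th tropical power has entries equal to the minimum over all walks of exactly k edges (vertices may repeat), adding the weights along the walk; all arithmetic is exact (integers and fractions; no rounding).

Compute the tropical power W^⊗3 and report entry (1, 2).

W^⊗2:
  [29, 9, ∞, 13, 21]
  [12, -2, ∞, 9, 16]
  [8, 10, 34, 5, 21]
  [7, 0, ∞, 4, 16]
  [37, -7, ∞, -4, 4]
W^⊗3:
  [16, 8, ∞, 13, 25]
  [11, -3, ∞, 8, 15]
  [16, 6, 51, 9, 17]
  [11, -1, ∞, 8, 16]
  [-1, -8, ∞, -4, 8]
Key observation: the optimum is the walk 1->2->2->2, with weight 10 + (-1) + (-1) = 8.
Optimal value attained by: walk 1->2->2->2.
Answer: (W^⊗3)[1][2] = 8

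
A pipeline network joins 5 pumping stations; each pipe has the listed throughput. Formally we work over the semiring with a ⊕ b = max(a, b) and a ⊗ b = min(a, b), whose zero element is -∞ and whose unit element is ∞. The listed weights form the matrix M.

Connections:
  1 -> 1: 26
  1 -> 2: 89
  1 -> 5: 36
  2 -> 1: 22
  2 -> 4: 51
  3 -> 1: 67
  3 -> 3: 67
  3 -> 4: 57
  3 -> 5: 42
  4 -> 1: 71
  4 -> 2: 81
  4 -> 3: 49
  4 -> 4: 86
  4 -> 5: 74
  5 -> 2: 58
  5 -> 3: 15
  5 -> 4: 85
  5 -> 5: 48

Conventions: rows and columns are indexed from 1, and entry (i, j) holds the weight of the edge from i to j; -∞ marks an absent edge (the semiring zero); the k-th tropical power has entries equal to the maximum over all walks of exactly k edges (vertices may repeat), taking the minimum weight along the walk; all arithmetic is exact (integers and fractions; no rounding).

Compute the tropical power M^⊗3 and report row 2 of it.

M^⊗2:
  [26, 36, 15, 51, 36]
  [51, 51, 49, 51, 51]
  [67, 67, 67, 57, 57]
  [71, 81, 49, 86, 74]
  [71, 81, 49, 85, 74]
M^⊗3:
  [51, 51, 49, 51, 51]
  [51, 51, 49, 51, 51]
  [67, 67, 67, 57, 57]
  [71, 81, 49, 86, 74]
  [71, 81, 49, 85, 74]
Answer: row 2 of M^⊗3 = [51, 51, 49, 51, 51]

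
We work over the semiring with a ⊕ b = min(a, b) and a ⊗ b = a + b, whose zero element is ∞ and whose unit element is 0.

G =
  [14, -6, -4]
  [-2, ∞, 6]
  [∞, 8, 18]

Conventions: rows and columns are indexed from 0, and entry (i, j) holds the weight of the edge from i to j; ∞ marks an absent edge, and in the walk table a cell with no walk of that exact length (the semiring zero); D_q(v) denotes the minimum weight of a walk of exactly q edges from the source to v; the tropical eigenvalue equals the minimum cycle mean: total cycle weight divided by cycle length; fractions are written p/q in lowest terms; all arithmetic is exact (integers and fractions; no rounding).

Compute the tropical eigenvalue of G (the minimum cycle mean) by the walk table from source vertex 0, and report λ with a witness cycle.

q=0: [0, ∞, ∞]
q=1: [14, -6, -4]
q=2: [-8, 4, 0]
q=3: [2, -14, -12]
Optimal cycle mean attained by: cycle 0->1->0, total (-6) + (-2), length 2.
Answer: λ = -4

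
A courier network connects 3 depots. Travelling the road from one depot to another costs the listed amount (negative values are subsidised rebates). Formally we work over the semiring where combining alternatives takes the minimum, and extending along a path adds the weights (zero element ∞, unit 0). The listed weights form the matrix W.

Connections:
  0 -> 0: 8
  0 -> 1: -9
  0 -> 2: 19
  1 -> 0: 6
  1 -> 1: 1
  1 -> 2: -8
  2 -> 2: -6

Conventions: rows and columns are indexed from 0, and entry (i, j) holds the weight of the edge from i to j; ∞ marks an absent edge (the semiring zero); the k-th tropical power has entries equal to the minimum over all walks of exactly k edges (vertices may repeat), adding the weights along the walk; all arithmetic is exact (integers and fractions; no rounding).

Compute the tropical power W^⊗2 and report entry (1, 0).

W^⊗2:
  [-3, -8, -17]
  [7, -3, -14]
  [∞, ∞, -12]
Key observation: the optimum is the walk 1->1->0, with weight 1 + 6 = 7.
Optimal value attained by: walk 1->1->0.
Answer: (W^⊗2)[1][0] = 7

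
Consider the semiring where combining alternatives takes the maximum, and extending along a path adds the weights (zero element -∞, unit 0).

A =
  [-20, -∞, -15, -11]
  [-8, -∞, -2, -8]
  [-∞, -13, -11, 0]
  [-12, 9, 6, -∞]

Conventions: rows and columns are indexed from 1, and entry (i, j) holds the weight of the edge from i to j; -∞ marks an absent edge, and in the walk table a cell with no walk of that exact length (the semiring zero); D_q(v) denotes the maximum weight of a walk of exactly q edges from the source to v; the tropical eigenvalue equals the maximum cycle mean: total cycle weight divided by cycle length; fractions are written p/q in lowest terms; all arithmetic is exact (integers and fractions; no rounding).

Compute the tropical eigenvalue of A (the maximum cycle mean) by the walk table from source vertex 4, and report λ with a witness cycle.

q=0: [-∞, -∞, -∞, 0]
q=1: [-12, 9, 6, -∞]
q=2: [1, -7, 7, 6]
q=3: [-6, 15, 12, 7]
q=4: [7, 16, 13, 12]
Optimal cycle mean attained by: cycle 3->4->3, total 0 + 6, length 2.
Answer: λ = 3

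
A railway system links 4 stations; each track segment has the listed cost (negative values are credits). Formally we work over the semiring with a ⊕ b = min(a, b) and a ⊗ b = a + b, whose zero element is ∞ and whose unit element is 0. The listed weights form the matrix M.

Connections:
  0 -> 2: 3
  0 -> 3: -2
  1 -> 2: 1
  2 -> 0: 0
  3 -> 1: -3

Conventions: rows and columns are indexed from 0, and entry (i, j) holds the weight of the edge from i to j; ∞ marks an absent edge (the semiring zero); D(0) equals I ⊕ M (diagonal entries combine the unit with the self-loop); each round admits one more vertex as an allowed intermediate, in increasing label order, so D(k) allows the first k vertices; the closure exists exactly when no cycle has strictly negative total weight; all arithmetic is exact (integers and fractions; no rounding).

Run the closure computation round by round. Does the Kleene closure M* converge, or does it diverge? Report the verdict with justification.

D(0):
  [0, ∞, 3, -2]
  [∞, 0, 1, ∞]
  [0, ∞, 0, ∞]
  [∞, -3, ∞, 0]
D(1):
  [0, ∞, 3, -2]
  [∞, 0, 1, ∞]
  [0, ∞, 0, -2]
  [∞, -3, ∞, 0]
D(2):
  [0, ∞, 3, -2]
  [∞, 0, 1, ∞]
  [0, ∞, 0, -2]
  [∞, -3, -2, 0]
Detection: at round 3, diagonal entry (3, 3) turns strictly negative.
Key observation: the cycle 3->1->2->0->3 has total weight (-3) + 1 + 0 + (-2), which is strictly negative.
Answer: DIVERGES — negative cycle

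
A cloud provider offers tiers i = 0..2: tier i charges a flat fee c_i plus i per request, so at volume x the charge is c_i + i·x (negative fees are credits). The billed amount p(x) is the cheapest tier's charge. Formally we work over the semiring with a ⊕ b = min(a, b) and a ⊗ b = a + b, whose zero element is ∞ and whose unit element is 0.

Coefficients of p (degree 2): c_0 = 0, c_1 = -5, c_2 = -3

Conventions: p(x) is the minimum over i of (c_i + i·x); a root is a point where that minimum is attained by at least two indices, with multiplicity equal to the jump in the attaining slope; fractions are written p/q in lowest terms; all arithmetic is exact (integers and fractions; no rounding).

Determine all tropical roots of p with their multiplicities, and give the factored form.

hull edge (i=0, c=0) to (i=1, c=-5): slope -5, span 1
hull edge (i=1, c=-5) to (i=2, c=-3): slope 2, span 1
Factored form: p(x) = -3 ⊗ (x ⊕ (-2)) ⊗ (x ⊕ 5)
Answer: roots = -2 (mult 1), 5 (mult 1)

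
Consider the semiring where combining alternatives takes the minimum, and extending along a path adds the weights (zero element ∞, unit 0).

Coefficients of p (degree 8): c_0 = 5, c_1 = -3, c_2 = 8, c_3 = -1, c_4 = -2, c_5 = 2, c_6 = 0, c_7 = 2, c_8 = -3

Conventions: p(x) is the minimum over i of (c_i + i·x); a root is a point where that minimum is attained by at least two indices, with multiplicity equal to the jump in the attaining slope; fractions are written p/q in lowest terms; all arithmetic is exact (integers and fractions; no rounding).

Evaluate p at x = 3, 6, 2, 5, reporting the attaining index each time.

p(3) = min(5+0·3=5, -3+1·3=0, 8+2·3=14, -1+3·3=8, -2+4·3=10, 2+5·3=17, 0+6·3=18, 2+7·3=23, -3+8·3=21) = 0 (attained by i=1)
p(6) = min(5+0·6=5, -3+1·6=3, 8+2·6=20, -1+3·6=17, -2+4·6=22, 2+5·6=32, 0+6·6=36, 2+7·6=44, -3+8·6=45) = 3 (attained by i=1)
p(2) = min(5+0·2=5, -3+1·2=-1, 8+2·2=12, -1+3·2=5, -2+4·2=6, 2+5·2=12, 0+6·2=12, 2+7·2=16, -3+8·2=13) = -1 (attained by i=1)
p(5) = min(5+0·5=5, -3+1·5=2, 8+2·5=18, -1+3·5=14, -2+4·5=18, 2+5·5=27, 0+6·5=30, 2+7·5=37, -3+8·5=37) = 2 (attained by i=1)
Answer: p(3) = 0; p(6) = 3; p(2) = -1; p(5) = 2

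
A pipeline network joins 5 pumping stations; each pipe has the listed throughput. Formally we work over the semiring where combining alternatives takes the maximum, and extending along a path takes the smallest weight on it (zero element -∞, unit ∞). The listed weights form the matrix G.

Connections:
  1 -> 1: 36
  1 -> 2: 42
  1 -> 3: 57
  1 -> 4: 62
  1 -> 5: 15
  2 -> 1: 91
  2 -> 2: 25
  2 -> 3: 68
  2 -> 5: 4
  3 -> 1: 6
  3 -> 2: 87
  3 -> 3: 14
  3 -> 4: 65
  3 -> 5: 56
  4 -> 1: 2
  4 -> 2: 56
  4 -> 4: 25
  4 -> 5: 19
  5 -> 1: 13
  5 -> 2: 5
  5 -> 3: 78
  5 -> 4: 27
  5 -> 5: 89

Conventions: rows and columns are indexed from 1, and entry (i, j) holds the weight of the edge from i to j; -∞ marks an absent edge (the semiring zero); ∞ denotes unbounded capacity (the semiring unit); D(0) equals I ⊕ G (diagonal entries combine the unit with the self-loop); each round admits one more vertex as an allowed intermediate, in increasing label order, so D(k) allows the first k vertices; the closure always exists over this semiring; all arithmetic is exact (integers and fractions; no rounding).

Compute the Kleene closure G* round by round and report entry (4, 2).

D(0):
  [∞, 42, 57, 62, 15]
  [91, ∞, 68, -∞, 4]
  [6, 87, ∞, 65, 56]
  [2, 56, -∞, ∞, 19]
  [13, 5, 78, 27, ∞]
D(1):
  [∞, 42, 57, 62, 15]
  [91, ∞, 68, 62, 15]
  [6, 87, ∞, 65, 56]
  [2, 56, 2, ∞, 19]
  [13, 13, 78, 27, ∞]
D(2):
  [∞, 42, 57, 62, 15]
  [91, ∞, 68, 62, 15]
  [87, 87, ∞, 65, 56]
  [56, 56, 56, ∞, 19]
  [13, 13, 78, 27, ∞]
D(3):
  [∞, 57, 57, 62, 56]
  [91, ∞, 68, 65, 56]
  [87, 87, ∞, 65, 56]
  [56, 56, 56, ∞, 56]
  [78, 78, 78, 65, ∞]
D(4):
  [∞, 57, 57, 62, 56]
  [91, ∞, 68, 65, 56]
  [87, 87, ∞, 65, 56]
  [56, 56, 56, ∞, 56]
  [78, 78, 78, 65, ∞]
D(5):
  [∞, 57, 57, 62, 56]
  [91, ∞, 68, 65, 56]
  [87, 87, ∞, 65, 56]
  [56, 56, 56, ∞, 56]
  [78, 78, 78, 65, ∞]
Answer: G*[4][2] = 56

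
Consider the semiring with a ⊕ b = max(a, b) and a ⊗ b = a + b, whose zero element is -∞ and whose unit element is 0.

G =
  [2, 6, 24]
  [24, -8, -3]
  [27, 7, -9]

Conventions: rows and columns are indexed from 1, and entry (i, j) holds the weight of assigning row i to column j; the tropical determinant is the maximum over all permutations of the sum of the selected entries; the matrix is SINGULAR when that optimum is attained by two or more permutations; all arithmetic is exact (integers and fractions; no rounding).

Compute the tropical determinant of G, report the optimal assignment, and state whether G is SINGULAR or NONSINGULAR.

σ = (1, 2, 3): 2 + (-8) + (-9) = -15
σ = (1, 3, 2): 2 + (-3) + 7 = 6
σ = (2, 1, 3): 6 + 24 + (-9) = 21
σ = (2, 3, 1): 6 + (-3) + 27 = 30
σ = (3, 1, 2): 24 + 24 + 7 = 55
σ = (3, 2, 1): 24 + (-8) + 27 = 43
Optimal value attained by: σ = (3, 1, 2).
Answer: det⊕(G) = 55; verdict: NONSINGULAR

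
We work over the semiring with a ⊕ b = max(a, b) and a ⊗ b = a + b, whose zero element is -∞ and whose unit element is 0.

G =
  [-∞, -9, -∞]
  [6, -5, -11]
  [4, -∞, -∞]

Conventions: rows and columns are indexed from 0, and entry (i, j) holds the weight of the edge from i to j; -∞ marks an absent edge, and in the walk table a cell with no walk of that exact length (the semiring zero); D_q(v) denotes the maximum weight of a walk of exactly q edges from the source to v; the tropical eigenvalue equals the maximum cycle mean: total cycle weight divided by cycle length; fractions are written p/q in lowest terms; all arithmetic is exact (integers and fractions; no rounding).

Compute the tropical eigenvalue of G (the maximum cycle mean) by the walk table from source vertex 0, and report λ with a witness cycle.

q=0: [0, -∞, -∞]
q=1: [-∞, -9, -∞]
q=2: [-3, -14, -20]
q=3: [-8, -12, -25]
Optimal cycle mean attained by: cycle 0->1->0, total (-9) + 6, length 2.
Answer: λ = -3/2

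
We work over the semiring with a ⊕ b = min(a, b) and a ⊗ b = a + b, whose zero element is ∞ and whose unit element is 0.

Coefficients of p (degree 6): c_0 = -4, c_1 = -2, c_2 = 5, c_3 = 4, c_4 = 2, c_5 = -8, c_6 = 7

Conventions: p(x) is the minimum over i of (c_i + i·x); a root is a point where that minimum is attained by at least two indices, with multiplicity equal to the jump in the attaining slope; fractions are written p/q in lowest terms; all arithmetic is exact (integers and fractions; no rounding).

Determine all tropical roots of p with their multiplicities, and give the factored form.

hull edge (i=0, c=-4) to (i=5, c=-8): slope -4/5, span 5
hull edge (i=5, c=-8) to (i=6, c=7): slope 15, span 1
Factored form: p(x) = 7 ⊗ (x ⊕ (-15)) ⊗ (x ⊕ 4/5) ⊗ (x ⊕ 4/5) ⊗ (x ⊕ 4/5) ⊗ (x ⊕ 4/5) ⊗ (x ⊕ 4/5)
Answer: roots = -15 (mult 1), 4/5 (mult 5)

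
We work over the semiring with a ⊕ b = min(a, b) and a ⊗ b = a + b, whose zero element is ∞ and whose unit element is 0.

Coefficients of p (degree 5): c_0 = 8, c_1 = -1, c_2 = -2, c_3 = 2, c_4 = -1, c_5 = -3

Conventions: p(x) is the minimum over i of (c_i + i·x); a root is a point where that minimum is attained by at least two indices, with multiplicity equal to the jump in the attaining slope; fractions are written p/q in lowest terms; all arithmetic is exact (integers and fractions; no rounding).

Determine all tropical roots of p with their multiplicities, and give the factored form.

hull edge (i=0, c=8) to (i=1, c=-1): slope -9, span 1
hull edge (i=1, c=-1) to (i=2, c=-2): slope -1, span 1
hull edge (i=2, c=-2) to (i=5, c=-3): slope -1/3, span 3
Factored form: p(x) = -3 ⊗ (x ⊕ 1/3) ⊗ (x ⊕ 1/3) ⊗ (x ⊕ 1/3) ⊗ (x ⊕ 1) ⊗ (x ⊕ 9)
Answer: roots = 1/3 (mult 3), 1 (mult 1), 9 (mult 1)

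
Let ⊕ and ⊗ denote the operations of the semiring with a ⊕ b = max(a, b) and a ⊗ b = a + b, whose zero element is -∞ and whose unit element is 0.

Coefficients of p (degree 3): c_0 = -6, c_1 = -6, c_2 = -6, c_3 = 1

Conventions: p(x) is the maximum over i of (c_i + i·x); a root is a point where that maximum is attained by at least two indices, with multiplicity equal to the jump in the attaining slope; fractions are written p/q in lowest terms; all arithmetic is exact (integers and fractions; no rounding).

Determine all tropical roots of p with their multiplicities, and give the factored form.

hull edge (i=0, c=-6) to (i=3, c=1): slope 7/3, span 3
Factored form: p(x) = 1 ⊗ (x ⊕ (-7/3)) ⊗ (x ⊕ (-7/3)) ⊗ (x ⊕ (-7/3))
Answer: roots = -7/3 (mult 3)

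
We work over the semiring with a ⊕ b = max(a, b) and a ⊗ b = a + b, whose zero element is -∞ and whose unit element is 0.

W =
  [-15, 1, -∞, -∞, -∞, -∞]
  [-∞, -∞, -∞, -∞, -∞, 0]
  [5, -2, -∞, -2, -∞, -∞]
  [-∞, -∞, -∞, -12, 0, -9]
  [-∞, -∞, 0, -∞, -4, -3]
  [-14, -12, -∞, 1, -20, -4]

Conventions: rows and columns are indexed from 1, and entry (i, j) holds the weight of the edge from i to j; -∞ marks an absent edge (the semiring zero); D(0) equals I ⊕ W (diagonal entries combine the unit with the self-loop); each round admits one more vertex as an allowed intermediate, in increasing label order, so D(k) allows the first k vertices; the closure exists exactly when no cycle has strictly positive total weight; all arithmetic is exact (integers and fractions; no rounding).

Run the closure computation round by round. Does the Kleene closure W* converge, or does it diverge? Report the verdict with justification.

D(0):
  [0, 1, -∞, -∞, -∞, -∞]
  [-∞, 0, -∞, -∞, -∞, 0]
  [5, -2, 0, -2, -∞, -∞]
  [-∞, -∞, -∞, 0, 0, -9]
  [-∞, -∞, 0, -∞, 0, -3]
  [-14, -12, -∞, 1, -20, 0]
D(1):
  [0, 1, -∞, -∞, -∞, -∞]
  [-∞, 0, -∞, -∞, -∞, 0]
  [5, 6, 0, -2, -∞, -∞]
  [-∞, -∞, -∞, 0, 0, -9]
  [-∞, -∞, 0, -∞, 0, -3]
  [-14, -12, -∞, 1, -20, 0]
D(2):
  [0, 1, -∞, -∞, -∞, 1]
  [-∞, 0, -∞, -∞, -∞, 0]
  [5, 6, 0, -2, -∞, 6]
  [-∞, -∞, -∞, 0, 0, -9]
  [-∞, -∞, 0, -∞, 0, -3]
  [-14, -12, -∞, 1, -20, 0]
D(3):
  [0, 1, -∞, -∞, -∞, 1]
  [-∞, 0, -∞, -∞, -∞, 0]
  [5, 6, 0, -2, -∞, 6]
  [-∞, -∞, -∞, 0, 0, -9]
  [5, 6, 0, -2, 0, 6]
  [-14, -12, -∞, 1, -20, 0]
D(4):
  [0, 1, -∞, -∞, -∞, 1]
  [-∞, 0, -∞, -∞, -∞, 0]
  [5, 6, 0, -2, -2, 6]
  [-∞, -∞, -∞, 0, 0, -9]
  [5, 6, 0, -2, 0, 6]
  [-14, -12, -∞, 1, 1, 0]
Detection: at round 5, diagonal entry (6, 6) turns strictly positive.
Key observation: the cycle 6->4->5->3->1->2->6 has total weight 1 + 0 + 0 + 5 + 1 + 0, which is strictly positive.
Answer: DIVERGES — positive cycle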